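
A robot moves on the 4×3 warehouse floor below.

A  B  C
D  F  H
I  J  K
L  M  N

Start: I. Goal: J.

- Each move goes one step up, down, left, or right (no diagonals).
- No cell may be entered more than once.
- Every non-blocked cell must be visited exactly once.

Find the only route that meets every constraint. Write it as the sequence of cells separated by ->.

Need to visit all 12 open cells exactly once, starting at I and ending at J.
Cell A has only two open neighbours (D and B), so the path must pass straight through it: one of those is the cell it's entered from and the other is where it exits.
Route from I: down 1 to L, right 2 to N, up 3 to C, left 2 to A, down 1 to D, right 1 to F, down 1 to J — 11 moves in all.
Check: all 12 open cells covered.

I -> L -> M -> N -> K -> H -> C -> B -> A -> D -> F -> J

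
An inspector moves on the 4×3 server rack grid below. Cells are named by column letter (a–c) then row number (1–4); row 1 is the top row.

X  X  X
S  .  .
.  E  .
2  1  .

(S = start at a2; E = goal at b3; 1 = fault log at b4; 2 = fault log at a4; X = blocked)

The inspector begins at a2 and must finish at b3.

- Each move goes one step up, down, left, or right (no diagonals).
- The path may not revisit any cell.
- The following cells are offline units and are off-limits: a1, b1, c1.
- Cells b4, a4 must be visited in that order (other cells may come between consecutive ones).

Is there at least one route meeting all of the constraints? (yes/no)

yes

One route that works: a2 → b2 → c2 → c3 → c4 → b4 → a4 → a3 → b3.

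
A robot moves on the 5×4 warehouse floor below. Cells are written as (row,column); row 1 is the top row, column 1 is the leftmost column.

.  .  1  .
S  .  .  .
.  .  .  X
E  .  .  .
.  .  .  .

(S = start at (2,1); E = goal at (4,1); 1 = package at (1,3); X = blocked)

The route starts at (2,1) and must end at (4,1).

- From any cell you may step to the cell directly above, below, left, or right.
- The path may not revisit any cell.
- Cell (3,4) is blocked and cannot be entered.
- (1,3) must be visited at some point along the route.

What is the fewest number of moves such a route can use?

Any route passes through (1,3) somewhere between (2,1) and (4,1). Summing Manhattan distances along the two legs ((2,1) → (1,3) → (4,1)) gives a lower bound of 3 + 5 = 8 moves.
A route of 8 moves achieves this: (2,1) → (1,1) → (1,2) → (1,3) → (2,3) → (3,3) → (4,3) → (4,2) → (4,1).
Since 8 matches the lower bound, it is optimal.

8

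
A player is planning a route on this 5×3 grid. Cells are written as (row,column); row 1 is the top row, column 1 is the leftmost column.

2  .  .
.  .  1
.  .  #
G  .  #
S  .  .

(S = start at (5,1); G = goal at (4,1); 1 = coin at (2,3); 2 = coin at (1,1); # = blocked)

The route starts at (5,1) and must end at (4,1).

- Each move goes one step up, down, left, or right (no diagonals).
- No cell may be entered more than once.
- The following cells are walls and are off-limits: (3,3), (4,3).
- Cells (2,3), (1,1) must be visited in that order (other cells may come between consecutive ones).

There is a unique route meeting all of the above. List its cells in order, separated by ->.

(5,1) -> (5,2) -> (4,2) -> (3,2) -> (2,2) -> (2,3) -> (1,3) -> (1,2) -> (1,1) -> (2,1) -> (3,1) -> (4,1)

The waypoints must appear in the order (2,3), (1,1), with no cell reused.
Route from (5,1): right to (5,2), 3× up (reaching (2,2)), right to (2,3), up to (1,3), 2× left (reaching (1,1)), 3× down (reaching (4,1)) — 11 moves in all.
Check: order respected (1 at step 5, 2 at step 8).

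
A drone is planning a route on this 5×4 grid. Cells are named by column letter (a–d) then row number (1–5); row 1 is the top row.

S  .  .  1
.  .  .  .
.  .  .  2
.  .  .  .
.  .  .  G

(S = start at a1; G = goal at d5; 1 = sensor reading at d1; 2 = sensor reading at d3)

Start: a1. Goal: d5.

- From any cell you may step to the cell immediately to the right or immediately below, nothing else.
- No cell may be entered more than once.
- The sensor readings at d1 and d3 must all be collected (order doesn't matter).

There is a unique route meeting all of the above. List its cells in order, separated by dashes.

a1 - b1 - c1 - d1 - d2 - d3 - d4 - d5

Moves only go right or down, so the column and row indices never decrease.
Route from a1: 3× right (reaching d1), 4× down (reaching d5) — 7 moves in all.
Check: all required cells visited.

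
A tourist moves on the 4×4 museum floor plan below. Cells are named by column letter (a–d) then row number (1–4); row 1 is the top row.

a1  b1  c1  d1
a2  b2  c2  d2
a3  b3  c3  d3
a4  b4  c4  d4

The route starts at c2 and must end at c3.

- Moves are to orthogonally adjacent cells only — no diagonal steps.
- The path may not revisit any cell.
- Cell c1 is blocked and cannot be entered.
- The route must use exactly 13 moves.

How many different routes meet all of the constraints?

1

Need simple routes of exactly 13 moves from c2 to c3 (Manhattan distance 1, so 6 moves are spent on a detour and 6 undoing it).
Enumerating: c2 d2 d3 d4 c4 b4 a4 a3 a2 a1 b1 b2 b3 c3.
That gives 1 route.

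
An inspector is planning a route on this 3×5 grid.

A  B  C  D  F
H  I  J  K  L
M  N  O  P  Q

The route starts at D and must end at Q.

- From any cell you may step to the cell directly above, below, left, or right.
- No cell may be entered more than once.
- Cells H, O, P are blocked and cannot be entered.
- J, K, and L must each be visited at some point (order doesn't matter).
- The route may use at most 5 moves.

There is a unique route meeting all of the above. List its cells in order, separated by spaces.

The 5-move cap with required stops at J, K, L leaves no slack for detours.
Route from D: left 1 to C, down 1 to J, right 2 to L, down 1 to Q — 5 moves in all.
Check: all required cells visited; 5 ≤ 5 moves.

D C J K L Q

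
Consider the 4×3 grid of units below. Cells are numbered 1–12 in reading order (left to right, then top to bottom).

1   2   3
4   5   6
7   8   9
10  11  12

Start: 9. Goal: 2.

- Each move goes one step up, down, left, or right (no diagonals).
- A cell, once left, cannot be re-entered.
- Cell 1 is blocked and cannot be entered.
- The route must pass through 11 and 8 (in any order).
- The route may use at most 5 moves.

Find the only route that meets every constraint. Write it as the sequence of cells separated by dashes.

The 5-move cap with required stops at 11, 8 leaves no slack for detours.
Route from 9: down to 12, left to 11, 3× up (reaching 2) — 5 moves in all.
Check: all required cells visited; 5 ≤ 5 moves.

9 - 12 - 11 - 8 - 5 - 2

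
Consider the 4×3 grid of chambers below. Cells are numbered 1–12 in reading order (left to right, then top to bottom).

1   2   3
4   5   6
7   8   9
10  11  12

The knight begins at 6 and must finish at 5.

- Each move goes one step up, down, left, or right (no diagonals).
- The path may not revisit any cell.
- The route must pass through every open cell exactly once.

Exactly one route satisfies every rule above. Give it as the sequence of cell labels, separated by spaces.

Need to visit all 12 open cells exactly once, starting at 6 and ending at 5.
Route from 6: up 1 to 3, left 2 to 1, down 3 to 10, right 2 to 12, up 1 to 9, left 1 to 8, up 1 to 5 — 11 moves in all.
Check: all 12 open cells covered.

6 3 2 1 4 7 10 11 12 9 8 5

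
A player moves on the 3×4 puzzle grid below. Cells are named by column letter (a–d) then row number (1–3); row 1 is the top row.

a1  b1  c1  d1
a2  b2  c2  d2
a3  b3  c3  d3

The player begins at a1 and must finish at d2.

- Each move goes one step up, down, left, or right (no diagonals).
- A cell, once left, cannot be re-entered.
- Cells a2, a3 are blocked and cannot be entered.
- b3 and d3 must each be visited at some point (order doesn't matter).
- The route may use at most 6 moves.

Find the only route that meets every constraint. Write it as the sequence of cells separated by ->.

a1 -> b1 -> b2 -> b3 -> c3 -> d3 -> d2

Any route must reach b3 and d3 and still end at d2 within 6 moves, so the order of the required stops is forced.
Route from a1: right 1 to b1, down 2 to b3, right 2 to d3, up 1 to d2 — 6 moves in all.
Check: all required cells visited; 6 ≤ 6 moves.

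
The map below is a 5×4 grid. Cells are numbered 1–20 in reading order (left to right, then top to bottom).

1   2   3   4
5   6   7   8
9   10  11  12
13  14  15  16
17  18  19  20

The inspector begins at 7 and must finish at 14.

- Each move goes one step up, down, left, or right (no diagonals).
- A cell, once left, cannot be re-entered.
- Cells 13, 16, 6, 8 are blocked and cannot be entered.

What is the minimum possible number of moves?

The Manhattan distance from 7 to 14 is |2−4| + |3−2| = 3, so at least 3 moves are needed.
A route of 3 moves achieves this: 7 → 11 → 15 → 14.
Since 3 matches the lower bound, it is optimal.

3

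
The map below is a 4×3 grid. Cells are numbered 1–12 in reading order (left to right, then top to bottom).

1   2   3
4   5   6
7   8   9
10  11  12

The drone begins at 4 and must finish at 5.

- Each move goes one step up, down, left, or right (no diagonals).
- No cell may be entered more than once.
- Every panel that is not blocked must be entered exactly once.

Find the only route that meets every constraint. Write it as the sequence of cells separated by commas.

Need to visit all 12 open cells exactly once, starting at 4 and ending at 5.
Cell 12 has only two open neighbours (9 and 11), so the path must pass straight through it: one of those is the cell it's entered from and the other is where it exits.
Route from 4: up 1 to 1, right 2 to 3, down 3 to 12, left 2 to 10, up 1 to 7, right 1 to 8, up 1 to 5 — 11 moves in all.
Check: all 12 open cells covered.

4, 1, 2, 3, 6, 9, 12, 11, 10, 7, 8, 5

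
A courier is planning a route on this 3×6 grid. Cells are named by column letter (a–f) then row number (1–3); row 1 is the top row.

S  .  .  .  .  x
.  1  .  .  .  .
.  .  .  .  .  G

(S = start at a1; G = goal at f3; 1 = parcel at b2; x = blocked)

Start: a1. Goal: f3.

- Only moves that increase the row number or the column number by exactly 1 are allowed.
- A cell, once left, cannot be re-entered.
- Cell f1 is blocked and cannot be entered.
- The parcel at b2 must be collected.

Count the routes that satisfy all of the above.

A right/down-only route from a1 to f3 makes exactly 2 down-moves and 5 right-moves in some order.
With no other constraints that would be C(7,2) = 21 routes.
Split at b2 and multiply the segment counts (each segment already excludes blocked cells): a1→b2: 2; b2→f3: 5; product = 10.
That gives 10 routes.

10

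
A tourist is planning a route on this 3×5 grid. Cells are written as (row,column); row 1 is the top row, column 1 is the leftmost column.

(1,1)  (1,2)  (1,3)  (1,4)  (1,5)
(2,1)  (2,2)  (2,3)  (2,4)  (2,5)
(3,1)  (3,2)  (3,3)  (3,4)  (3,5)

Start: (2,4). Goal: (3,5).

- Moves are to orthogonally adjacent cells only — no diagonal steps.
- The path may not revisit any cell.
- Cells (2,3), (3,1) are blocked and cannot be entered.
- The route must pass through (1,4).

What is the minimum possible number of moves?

Any route passes through (1,4) somewhere between (2,4) and (3,5). Summing Manhattan distances along the two legs ((2,4) → (1,4) → (3,5)) gives a lower bound of 1 + 3 = 4 moves.
A route of 4 moves achieves this: (2,4) → (1,4) → (1,5) → (2,5) → (3,5).
Since 4 matches the lower bound, it is optimal.

4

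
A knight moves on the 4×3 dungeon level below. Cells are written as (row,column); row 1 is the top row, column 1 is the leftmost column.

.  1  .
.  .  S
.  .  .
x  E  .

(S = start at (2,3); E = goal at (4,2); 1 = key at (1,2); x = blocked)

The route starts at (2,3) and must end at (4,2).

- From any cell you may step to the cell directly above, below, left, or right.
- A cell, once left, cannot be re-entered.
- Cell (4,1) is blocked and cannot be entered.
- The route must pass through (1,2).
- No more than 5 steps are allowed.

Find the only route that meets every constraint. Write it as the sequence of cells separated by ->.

(2,3) -> (1,3) -> (1,2) -> (2,2) -> (3,2) -> (4,2)

Any route must reach (1,2) and still end at (4,2) within 5 moves, so the order of the required stops is forced.
Route from (2,3): up 1 to (1,3), left 1 to (1,2), down 3 to (4,2) — 5 moves in all.
Check: all required cells visited; 5 ≤ 5 moves.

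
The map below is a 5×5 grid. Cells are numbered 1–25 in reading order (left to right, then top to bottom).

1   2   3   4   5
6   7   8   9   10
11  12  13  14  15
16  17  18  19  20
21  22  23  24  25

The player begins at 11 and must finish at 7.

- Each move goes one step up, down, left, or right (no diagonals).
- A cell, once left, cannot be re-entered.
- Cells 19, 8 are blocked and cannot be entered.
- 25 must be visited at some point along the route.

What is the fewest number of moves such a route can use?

Any route passes through 25 somewhere between 11 and 7. Summing Manhattan distances along the two legs (11 → 25 → 7) gives a lower bound of 6 + 6 = 12 moves.
A route of 12 moves achieves this: 11 → 16 → 21 → 22 → 23 → 24 → 25 → 20 → 15 → 14 → 13 → 12 → 7.
Since 12 matches the lower bound, it is optimal.

12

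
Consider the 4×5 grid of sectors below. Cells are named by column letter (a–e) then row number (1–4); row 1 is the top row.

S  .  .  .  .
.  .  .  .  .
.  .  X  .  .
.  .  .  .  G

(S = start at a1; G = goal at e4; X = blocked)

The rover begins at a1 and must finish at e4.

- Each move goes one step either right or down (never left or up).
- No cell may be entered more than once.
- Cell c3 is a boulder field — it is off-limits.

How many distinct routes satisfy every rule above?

17

A right/down-only route from a1 to e4 makes exactly 3 down-moves and 4 right-moves in some order.
With no other constraints that would be C(7,3) = 35 routes.
Subtract routes through each blocked cell (inclusion–exclusion for overlaps): − through c3: 18 → 17.
That gives 17 routes.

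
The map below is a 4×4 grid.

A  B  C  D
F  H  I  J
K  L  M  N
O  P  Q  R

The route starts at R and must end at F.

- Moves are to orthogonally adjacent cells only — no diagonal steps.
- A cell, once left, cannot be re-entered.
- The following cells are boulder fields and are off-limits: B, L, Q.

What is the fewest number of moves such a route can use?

The Manhattan distance from R to F is |4−2| + |4−1| = 5, so at least 5 moves are needed.
A route of 5 moves achieves this: R → N → J → I → H → F.
Since 5 matches the lower bound, it is optimal.

5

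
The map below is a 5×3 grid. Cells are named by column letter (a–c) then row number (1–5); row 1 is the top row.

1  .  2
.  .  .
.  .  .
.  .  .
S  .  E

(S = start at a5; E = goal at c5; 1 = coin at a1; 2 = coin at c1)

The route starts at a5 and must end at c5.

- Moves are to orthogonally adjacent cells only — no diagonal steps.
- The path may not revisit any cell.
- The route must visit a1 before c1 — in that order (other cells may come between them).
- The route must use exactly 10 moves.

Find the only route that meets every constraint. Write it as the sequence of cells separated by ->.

a5 -> a4 -> a3 -> a2 -> a1 -> b1 -> c1 -> c2 -> c3 -> c4 -> c5

The waypoints must appear in the order a1, c1, with no cell reused.
Route from a5: 4× up (reaching a1), 2× right (reaching c1), 4× down (reaching c5) — 10 moves in all.
Check: order respected (1 at step 4, 2 at step 6); 10 moves as required.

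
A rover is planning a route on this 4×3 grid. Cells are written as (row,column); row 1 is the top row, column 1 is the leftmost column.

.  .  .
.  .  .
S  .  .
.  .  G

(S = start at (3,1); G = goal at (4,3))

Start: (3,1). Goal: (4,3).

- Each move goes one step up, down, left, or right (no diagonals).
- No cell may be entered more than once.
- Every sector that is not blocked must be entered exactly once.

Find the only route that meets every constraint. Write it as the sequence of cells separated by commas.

(3,1), (4,1), (4,2), (3,2), (2,2), (2,1), (1,1), (1,2), (1,3), (2,3), (3,3), (4,3)

Need to visit all 12 open cells exactly once, starting at (3,1) and ending at (4,3).
Cell (4,1) has only two open neighbours ((3,1) and (4,2)), so the path must pass straight through it: one of those is the cell it's entered from and the other is where it exits.
Route from (3,1): down to (4,1), right to (4,2), 2× up (reaching (2,2)), left to (2,1), up to (1,1), 2× right (reaching (1,3)), 3× down (reaching (4,3)) — 11 moves in all.
Check: all 12 open cells covered.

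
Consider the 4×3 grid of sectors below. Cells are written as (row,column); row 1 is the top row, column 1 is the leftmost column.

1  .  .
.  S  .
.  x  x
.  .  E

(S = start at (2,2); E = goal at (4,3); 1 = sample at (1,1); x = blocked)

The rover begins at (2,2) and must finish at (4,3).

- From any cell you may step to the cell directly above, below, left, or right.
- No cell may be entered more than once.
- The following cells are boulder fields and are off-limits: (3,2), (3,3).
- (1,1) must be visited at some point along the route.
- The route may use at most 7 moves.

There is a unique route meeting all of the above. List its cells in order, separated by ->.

Any route must reach (1,1) and still end at (4,3) within 7 moves, so the order of the required stops is forced.
Route from (2,2): up 1 to (1,2), left 1 to (1,1), down 3 to (4,1), right 2 to (4,3) — 7 moves in all.
Check: all required cells visited; 7 ≤ 7 moves.

(2,2) -> (1,2) -> (1,1) -> (2,1) -> (3,1) -> (4,1) -> (4,2) -> (4,3)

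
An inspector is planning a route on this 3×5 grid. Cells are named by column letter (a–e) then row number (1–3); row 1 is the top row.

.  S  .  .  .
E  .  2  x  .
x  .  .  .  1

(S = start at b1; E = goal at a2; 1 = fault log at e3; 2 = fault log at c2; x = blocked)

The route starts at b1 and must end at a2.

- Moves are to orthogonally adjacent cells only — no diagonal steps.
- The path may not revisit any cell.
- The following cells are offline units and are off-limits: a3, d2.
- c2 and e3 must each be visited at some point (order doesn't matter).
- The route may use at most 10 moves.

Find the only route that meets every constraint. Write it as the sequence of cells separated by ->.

b1 -> c1 -> d1 -> e1 -> e2 -> e3 -> d3 -> c3 -> c2 -> b2 -> a2

The budget equals the shortest possible length, so every move has to be on a shortest route through the required cells.
Route from b1: 3× right (reaching e1), 2× down (reaching e3), 2× left (reaching c3), up to c2, 2× left (reaching a2) — 10 moves in all.
Check: all required cells visited; 10 ≤ 10 moves.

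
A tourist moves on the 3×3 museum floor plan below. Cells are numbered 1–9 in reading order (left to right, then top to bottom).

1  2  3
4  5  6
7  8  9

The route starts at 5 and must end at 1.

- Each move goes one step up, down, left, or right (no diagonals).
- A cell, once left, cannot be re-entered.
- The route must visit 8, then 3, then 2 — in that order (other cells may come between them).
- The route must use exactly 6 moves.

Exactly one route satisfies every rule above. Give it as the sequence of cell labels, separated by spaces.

The waypoints must appear in the order 8, 3, 2, with no cell reused.
Route from 5: down 1 to 8, right 1 to 9, up 2 to 3, left 2 to 1 — 6 moves in all.
Check: order respected (8 at step 1, 3 at step 4, 2 at step 5); 6 moves as required.

5 8 9 6 3 2 1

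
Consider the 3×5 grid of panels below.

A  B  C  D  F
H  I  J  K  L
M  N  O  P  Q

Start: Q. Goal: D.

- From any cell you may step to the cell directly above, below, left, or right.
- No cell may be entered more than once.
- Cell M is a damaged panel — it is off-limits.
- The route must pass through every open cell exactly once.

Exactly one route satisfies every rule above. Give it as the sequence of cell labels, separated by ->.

Need to visit all 14 open cells exactly once, starting at Q and ending at D.
Route from Q: left 3 to N, up 1 to I, left 1 to H, up 1 to A, right 2 to C, down 1 to J, right 2 to L, up 1 to F, left 1 to D — 13 moves in all.
Check: all 14 open cells covered.

Q -> P -> O -> N -> I -> H -> A -> B -> C -> J -> K -> L -> F -> D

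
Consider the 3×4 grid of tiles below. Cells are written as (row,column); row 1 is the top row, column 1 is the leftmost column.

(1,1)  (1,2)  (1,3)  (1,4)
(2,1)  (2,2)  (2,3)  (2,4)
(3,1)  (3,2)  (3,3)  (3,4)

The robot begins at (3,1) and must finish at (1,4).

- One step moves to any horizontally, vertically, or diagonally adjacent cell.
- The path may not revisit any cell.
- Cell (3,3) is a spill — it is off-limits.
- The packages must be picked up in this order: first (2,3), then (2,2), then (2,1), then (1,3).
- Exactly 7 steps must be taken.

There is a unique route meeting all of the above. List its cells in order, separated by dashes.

The waypoints must appear in the order (2,3), (2,2), (2,1), (1,3), with no cell reused.
Route from (3,1): right to (3,2), up-right to (2,3), 2× left (reaching (2,1)), up-right to (1,2), 2× right (reaching (1,4)) — 7 moves in all.
Check: order respected ((2,3) at step 2, (2,2) at step 3, (2,1) at step 4, (1,3) at step 6); 7 moves as required.

(3,1) - (3,2) - (2,3) - (2,2) - (2,1) - (1,2) - (1,3) - (1,4)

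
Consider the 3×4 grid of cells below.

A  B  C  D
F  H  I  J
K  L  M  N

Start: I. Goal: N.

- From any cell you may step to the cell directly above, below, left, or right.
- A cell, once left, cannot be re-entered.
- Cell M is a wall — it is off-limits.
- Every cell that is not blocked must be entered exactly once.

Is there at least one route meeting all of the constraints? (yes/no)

One route that works: I → H → L → K → F → A → B → C → D → J → N.

yes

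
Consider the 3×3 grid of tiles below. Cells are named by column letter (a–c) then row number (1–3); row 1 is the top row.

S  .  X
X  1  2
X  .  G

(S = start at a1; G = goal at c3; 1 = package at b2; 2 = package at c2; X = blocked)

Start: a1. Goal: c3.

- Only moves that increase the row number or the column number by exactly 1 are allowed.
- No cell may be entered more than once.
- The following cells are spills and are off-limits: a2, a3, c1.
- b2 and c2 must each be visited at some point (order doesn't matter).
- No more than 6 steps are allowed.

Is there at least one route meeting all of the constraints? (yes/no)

One route that works: a1 → b1 → b2 → c2 → c3.

yes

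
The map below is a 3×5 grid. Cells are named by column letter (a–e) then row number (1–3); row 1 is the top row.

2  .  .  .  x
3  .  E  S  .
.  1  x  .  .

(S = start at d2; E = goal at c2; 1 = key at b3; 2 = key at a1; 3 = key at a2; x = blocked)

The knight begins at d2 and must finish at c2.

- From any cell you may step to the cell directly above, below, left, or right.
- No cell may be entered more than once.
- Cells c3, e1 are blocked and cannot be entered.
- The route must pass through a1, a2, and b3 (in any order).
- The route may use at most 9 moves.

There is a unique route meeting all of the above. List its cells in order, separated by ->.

The 9-move cap with required stops at a1, a2, b3 leaves no slack for detours.
Route from d2: up 1 to d1, left 3 to a1, down 2 to a3, right 1 to b3, up 1 to b2, right 1 to c2 — 9 moves in all.
Check: all required cells visited; 9 ≤ 9 moves.

d2 -> d1 -> c1 -> b1 -> a1 -> a2 -> a3 -> b3 -> b2 -> c2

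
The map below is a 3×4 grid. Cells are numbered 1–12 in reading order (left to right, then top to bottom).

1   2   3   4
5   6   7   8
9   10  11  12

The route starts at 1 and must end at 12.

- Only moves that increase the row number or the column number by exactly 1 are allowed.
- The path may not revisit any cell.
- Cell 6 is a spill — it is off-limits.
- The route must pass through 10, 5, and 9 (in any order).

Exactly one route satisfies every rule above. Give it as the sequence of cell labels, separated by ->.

1 -> 5 -> 9 -> 10 -> 11 -> 12

Moves only go right or down, so the column and row indices never decrease.
Route from 1: 2× down (reaching 9), 3× right (reaching 12) — 5 moves in all.
Check: all required cells visited.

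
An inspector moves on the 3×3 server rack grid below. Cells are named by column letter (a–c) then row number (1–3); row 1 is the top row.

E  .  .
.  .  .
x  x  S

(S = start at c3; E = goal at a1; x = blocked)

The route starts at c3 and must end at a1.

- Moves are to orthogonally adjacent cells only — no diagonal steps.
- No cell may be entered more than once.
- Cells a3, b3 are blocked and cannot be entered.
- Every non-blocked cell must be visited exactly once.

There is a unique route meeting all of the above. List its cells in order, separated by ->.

c3 -> c2 -> c1 -> b1 -> b2 -> a2 -> a1

Need to visit all 7 open cells exactly once, starting at c3 and ending at a1.
Cell c1 has only two open neighbours (c2 and b1), so the path must pass straight through it: one of those is the cell it's entered from and the other is where it exits.
Route from c3: up 2 to c1, left 1 to b1, down 1 to b2, left 1 to a2, up 1 to a1 — 6 moves in all.
Check: all 7 open cells covered.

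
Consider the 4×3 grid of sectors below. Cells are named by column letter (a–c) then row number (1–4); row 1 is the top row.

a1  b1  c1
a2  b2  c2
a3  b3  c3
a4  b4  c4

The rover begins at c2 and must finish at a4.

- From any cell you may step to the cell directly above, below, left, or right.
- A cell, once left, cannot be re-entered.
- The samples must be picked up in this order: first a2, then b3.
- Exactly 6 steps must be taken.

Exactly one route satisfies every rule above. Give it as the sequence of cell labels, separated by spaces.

The waypoints must appear in the order a2, b3, with no cell reused.
Route from c2: 2× left (reaching a2), down to a3, right to b3, down to b4, left to a4 — 6 moves in all.
Check: order respected (a2 at step 2, b3 at step 4); 6 moves as required.

c2 b2 a2 a3 b3 b4 a4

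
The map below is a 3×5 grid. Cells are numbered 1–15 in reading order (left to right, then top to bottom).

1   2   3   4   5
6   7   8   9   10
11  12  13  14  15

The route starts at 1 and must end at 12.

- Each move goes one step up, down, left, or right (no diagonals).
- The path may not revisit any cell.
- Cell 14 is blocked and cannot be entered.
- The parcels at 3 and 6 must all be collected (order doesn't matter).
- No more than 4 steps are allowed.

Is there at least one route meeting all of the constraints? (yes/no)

Even ignoring the no-revisit rule, getting from 1 to 12, taking the cheapest ordering 1 → 6 → 3 → 12 needs at least 1 + 3 + 3 = 7 moves (Manhattan distance per leg), which exceeds the 4-move limit.

no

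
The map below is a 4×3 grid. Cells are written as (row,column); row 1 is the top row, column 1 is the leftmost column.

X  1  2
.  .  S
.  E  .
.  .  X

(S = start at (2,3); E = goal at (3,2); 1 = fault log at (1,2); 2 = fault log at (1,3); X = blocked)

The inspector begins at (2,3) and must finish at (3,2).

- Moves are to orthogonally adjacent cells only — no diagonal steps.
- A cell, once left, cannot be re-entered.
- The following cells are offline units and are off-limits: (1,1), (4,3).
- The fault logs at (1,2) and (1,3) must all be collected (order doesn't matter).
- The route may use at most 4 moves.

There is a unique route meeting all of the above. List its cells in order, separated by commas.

The budget equals the shortest possible length, so every move has to be on a shortest route through the required cells.
Route from (2,3): up to (1,3), left to (1,2), 2× down (reaching (3,2)) — 4 moves in all.
Check: all required cells visited; 4 ≤ 4 moves.

(2,3), (1,3), (1,2), (2,2), (3,2)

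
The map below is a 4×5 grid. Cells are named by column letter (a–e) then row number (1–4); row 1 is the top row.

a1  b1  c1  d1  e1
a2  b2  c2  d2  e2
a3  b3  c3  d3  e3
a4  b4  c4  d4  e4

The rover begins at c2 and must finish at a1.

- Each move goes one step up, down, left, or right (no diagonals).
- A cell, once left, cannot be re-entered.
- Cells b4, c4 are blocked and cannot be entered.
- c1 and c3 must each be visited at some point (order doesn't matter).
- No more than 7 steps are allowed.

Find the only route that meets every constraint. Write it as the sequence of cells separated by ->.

c2 -> c3 -> d3 -> d2 -> d1 -> c1 -> b1 -> a1

The budget equals the shortest possible length, so every move has to be on a shortest route through the required cells.
Route from c2: down 1 to c3, right 1 to d3, up 2 to d1, left 3 to a1 — 7 moves in all.
Check: all required cells visited; 7 ≤ 7 moves.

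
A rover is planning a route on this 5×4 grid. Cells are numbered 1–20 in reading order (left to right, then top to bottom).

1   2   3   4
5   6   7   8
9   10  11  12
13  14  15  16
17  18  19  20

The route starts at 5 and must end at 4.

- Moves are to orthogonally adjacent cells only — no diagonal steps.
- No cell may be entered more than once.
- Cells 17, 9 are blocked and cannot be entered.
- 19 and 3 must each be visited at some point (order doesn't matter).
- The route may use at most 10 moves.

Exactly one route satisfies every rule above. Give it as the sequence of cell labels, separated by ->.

5 -> 6 -> 10 -> 14 -> 18 -> 19 -> 15 -> 11 -> 7 -> 3 -> 4

The 10-move cap with required stops at 19, 3 leaves no slack for detours.
Route from 5: right 1 to 6, down 3 to 18, right 1 to 19, up 4 to 3, right 1 to 4 — 10 moves in all.
Check: all required cells visited; 10 ≤ 10 moves.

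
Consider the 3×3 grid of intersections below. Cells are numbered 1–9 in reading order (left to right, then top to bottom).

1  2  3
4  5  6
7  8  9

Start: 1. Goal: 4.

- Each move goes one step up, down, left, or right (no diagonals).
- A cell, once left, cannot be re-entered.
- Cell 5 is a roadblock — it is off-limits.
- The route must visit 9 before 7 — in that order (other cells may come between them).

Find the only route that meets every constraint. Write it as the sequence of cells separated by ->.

The waypoints must appear in the order 9, 7, with no cell reused.
Route from 1: right 2 to 3, down 2 to 9, left 2 to 7, up 1 to 4 — 7 moves in all.
Check: order respected (9 at step 4, 7 at step 6).

1 -> 2 -> 3 -> 6 -> 9 -> 8 -> 7 -> 4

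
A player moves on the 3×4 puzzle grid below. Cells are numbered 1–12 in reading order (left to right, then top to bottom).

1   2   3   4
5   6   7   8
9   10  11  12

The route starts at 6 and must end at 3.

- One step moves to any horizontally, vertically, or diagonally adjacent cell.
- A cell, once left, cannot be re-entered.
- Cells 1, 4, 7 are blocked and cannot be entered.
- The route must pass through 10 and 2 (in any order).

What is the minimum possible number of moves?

4

Any route passes through 10 and 2 in some order between 6 and 3. Summing Chebyshev distances along each leg and taking the cheapest ordering (6 → 10 → 2 → 3) gives a lower bound of 1 + 2 + 1 = 4 moves.
A route of 4 moves achieves this: 6 → 10 → 5 → 2 → 3.
Since 4 matches the lower bound, it is optimal.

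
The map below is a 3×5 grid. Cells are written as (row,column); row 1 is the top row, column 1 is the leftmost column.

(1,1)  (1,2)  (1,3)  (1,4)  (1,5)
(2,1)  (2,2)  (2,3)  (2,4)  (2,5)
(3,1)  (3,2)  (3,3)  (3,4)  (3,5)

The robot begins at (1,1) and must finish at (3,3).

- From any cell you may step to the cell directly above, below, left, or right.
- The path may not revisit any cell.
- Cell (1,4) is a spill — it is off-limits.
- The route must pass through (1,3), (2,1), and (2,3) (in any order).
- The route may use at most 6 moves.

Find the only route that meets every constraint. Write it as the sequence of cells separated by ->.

The budget equals the shortest possible length, so every move has to be on a shortest route through the required cells.
Route from (1,1): down to (2,1), right to (2,2), up to (1,2), right to (1,3), 2× down (reaching (3,3)) — 6 moves in all.
Check: all required cells visited; 6 ≤ 6 moves.

(1,1) -> (2,1) -> (2,2) -> (1,2) -> (1,3) -> (2,3) -> (3,3)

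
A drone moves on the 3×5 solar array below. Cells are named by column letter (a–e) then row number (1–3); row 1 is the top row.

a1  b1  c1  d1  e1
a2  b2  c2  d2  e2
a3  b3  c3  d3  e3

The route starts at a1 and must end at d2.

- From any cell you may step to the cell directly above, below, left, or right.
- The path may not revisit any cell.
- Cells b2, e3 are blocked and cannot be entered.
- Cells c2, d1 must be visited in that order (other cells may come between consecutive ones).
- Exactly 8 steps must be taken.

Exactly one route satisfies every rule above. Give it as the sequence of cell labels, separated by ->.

The waypoints must appear in the order c2, d1, with no cell reused.
Route from a1: down 2 to a3, right 2 to c3, up 2 to c1, right 1 to d1, down 1 to d2 — 8 moves in all.
Check: order respected (c2 at step 5, d1 at step 7); 8 moves as required.

a1 -> a2 -> a3 -> b3 -> c3 -> c2 -> c1 -> d1 -> d2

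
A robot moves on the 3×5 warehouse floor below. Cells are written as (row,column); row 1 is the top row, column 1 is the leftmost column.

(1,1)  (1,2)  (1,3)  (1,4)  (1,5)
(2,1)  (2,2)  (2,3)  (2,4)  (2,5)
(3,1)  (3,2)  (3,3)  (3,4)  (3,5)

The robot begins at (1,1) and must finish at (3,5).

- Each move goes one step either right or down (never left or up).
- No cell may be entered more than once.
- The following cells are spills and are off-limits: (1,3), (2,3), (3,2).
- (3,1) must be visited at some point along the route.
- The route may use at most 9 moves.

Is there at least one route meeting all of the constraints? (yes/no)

no

Every right/down route from (3,1) to (3,5) runs into a blocked cell, so that leg cannot be completed.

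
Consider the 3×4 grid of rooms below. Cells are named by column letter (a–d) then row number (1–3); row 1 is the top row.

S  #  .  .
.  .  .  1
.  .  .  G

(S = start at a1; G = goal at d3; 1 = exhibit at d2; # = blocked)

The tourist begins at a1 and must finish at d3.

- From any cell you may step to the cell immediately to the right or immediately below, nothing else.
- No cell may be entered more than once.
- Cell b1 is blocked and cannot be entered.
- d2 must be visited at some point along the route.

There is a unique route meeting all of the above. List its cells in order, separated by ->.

Moves only go right or down, so the column and row indices never decrease.
Route from a1: down to a2, 3× right (reaching d2), down to d3 — 5 moves in all.
Check: all required cells visited.

a1 -> a2 -> b2 -> c2 -> d2 -> d3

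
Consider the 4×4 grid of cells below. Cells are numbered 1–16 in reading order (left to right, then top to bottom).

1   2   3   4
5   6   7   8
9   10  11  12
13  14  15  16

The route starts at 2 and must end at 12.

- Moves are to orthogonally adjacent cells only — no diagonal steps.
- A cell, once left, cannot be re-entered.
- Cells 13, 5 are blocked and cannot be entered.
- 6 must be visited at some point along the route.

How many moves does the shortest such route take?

4

Any route passes through 6 somewhere between 2 and 12. Summing Manhattan distances along the two legs (2 → 6 → 12) gives a lower bound of 1 + 3 = 4 moves.
A route of 4 moves achieves this: 2 → 6 → 10 → 11 → 12.
Since 4 matches the lower bound, it is optimal.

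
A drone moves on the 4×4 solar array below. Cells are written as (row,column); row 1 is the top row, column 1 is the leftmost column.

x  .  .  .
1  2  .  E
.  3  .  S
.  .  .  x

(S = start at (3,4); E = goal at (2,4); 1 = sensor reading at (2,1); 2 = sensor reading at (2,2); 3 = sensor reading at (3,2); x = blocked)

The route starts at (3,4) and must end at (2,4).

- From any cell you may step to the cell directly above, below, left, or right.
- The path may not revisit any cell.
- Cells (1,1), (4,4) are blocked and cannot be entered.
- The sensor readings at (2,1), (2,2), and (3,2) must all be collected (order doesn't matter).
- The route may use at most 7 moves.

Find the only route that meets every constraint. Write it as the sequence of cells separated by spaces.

The 7-move cap with required stops at (2,1), (2,2), (3,2) leaves no slack for detours.
Route from (3,4): left 3 to (3,1), up 1 to (2,1), right 3 to (2,4) — 7 moves in all.
Check: all required cells visited; 7 ≤ 7 moves.

(3,4) (3,3) (3,2) (3,1) (2,1) (2,2) (2,3) (2,4)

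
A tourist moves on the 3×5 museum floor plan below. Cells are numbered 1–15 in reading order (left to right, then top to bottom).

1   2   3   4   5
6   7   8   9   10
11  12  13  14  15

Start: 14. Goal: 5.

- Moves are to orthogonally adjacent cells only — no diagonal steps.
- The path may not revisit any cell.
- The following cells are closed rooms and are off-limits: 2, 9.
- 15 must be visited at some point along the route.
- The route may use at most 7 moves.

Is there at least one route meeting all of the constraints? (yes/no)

yes

One route that works: 14 → 15 → 10 → 5.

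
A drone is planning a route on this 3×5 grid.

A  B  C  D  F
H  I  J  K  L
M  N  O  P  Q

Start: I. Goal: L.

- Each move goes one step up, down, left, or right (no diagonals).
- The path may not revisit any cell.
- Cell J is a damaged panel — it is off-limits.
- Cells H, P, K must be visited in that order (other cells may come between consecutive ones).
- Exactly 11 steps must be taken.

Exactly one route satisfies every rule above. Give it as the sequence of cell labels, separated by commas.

I, B, A, H, M, N, O, P, K, D, F, L

The waypoints must appear in the order H, P, K, with no cell reused.
Route from I: up 1 to B, left 1 to A, down 2 to M, right 3 to P, up 2 to D, right 1 to F, down 1 to L — 11 moves in all.
Check: order respected (H at step 3, P at step 7, K at step 8); 11 moves as required.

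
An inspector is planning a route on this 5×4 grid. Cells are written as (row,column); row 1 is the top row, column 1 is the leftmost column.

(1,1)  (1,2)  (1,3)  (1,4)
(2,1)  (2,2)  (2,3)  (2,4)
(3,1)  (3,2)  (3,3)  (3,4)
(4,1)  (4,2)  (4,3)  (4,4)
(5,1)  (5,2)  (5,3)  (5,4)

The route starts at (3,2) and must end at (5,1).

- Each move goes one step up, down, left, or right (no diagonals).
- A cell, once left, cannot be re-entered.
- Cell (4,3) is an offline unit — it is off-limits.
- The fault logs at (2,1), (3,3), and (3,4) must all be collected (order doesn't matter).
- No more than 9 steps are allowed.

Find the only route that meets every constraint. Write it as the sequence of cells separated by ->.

(3,2) -> (3,3) -> (3,4) -> (2,4) -> (2,3) -> (2,2) -> (2,1) -> (3,1) -> (4,1) -> (5,1)

The budget equals the shortest possible length, so every move has to be on a shortest route through the required cells.
Route from (3,2): 2× right (reaching (3,4)), up to (2,4), 3× left (reaching (2,1)), 3× down (reaching (5,1)) — 9 moves in all.
Check: all required cells visited; 9 ≤ 9 moves.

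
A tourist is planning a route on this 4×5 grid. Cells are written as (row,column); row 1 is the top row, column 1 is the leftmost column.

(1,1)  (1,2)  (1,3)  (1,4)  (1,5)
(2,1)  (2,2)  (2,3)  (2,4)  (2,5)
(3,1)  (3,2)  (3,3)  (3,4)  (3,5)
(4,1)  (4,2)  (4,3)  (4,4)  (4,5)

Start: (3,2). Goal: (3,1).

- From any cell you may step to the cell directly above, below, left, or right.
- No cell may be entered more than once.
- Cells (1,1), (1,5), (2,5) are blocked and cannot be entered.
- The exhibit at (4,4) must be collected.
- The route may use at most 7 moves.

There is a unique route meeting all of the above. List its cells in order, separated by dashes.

The budget equals the shortest possible length, so every move has to be on a shortest route through the required cells.
Route from (3,2): 2× right (reaching (3,4)), down to (4,4), 3× left (reaching (4,1)), up to (3,1) — 7 moves in all.
Check: all required cells visited; 7 ≤ 7 moves.

(3,2) - (3,3) - (3,4) - (4,4) - (4,3) - (4,2) - (4,1) - (3,1)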